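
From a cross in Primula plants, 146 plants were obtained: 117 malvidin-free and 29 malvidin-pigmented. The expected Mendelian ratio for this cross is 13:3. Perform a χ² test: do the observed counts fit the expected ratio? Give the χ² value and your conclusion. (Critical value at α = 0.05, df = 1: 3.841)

The 13:3 ratio has 16 parts, so with N = 146 the expected counts are:
  malvidin-free: 146 × 13/16 = 118.625
  malvidin-pigmented: 146 × 3/16 = 27.375
χ² = Σ (O − E)² / E
  malvidin-free: (117 − 118.625)² / 118.625 = 0.0223
  malvidin-pigmented: (29 − 27.375)² / 27.375 = 0.0965
χ² = 0.0223 + 0.0965 = 0.1188 ≈ 0.119
Degrees of freedom = 2 − 1 = 1; critical value at α = 0.05 is 3.841.
Since 0.119 < 3.841, we fail to reject the null hypothesis — the data are consistent with the 13:3 ratio.

0.119; consistent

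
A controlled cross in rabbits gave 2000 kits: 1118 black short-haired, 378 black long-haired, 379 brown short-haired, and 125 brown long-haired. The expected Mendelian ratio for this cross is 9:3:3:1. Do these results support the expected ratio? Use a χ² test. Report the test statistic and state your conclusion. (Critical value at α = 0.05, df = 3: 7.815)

Expected counts for N = 2000 under a 9:3:3:1 ratio (total parts = 16):
  black short-haired: 2000 × 9/16 = 1125
  black long-haired: 2000 × 3/16 = 375
  brown short-haired: 2000 × 3/16 = 375
  brown long-haired: 2000 × 1/16 = 125
χ² = Σ (O − E)² / E
  black short-haired: (1118 − 1125)² / 1125 = 0.0436
  black long-haired: (378 − 375)² / 375 = 0.0240
  brown short-haired: (379 − 375)² / 375 = 0.0427
  brown long-haired: (125 − 125)² / 125 = 0.0000
χ² = 0.0436 + 0.0240 + 0.0427 + 0.0000 = 0.1103 ≈ 0.110
Degrees of freedom = 4 − 1 = 3; critical value at α = 0.05 is 7.815.
Since 0.110 < 7.815, we fail to reject the null hypothesis — the data are consistent with the 9:3:3:1 ratio.

0.110; consistent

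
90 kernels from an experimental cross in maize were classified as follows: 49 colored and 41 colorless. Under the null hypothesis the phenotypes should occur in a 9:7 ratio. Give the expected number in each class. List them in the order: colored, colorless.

50.625, 39.375

Total ratio parts = 16. Expected numbers out of 90:
  colored: 90 × 9/16 = 50.625
  colorless: 90 × 7/16 = 39.375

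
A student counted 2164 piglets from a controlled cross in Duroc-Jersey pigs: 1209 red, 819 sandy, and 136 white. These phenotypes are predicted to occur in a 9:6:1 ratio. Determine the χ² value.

0.129

Under the 9:6:1 hypothesis (Σ ratio = 16, N = 2164):
  red: 2164 × 9/16 = 1217.25
  sandy: 2164 × 6/16 = 811.5
  white: 2164 × 1/16 = 135.25
χ² = Σ (O − E)² / E
  red: (1209 − 1217.25)² / 1217.25 = 0.0559
  sandy: (819 − 811.5)² / 811.5 = 0.0693
  white: (136 − 135.25)² / 135.25 = 0.0042
χ² = 0.0559 + 0.0693 + 0.0042 = 0.1294 ≈ 0.129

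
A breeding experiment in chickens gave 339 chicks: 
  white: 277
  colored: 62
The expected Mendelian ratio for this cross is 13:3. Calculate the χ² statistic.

0.047

Total ratio parts = 16. Expected numbers out of 339:
  white: 339 × 13/16 = 275.4375
  colored: 339 × 3/16 = 63.5625
χ² = Σ (O − E)² / E
  white: (277 − 275.4375)² / 275.4375 = 0.0089
  colored: (62 − 63.5625)² / 63.5625 = 0.0384
χ² = 0.0089 + 0.0384 = 0.0473 ≈ 0.047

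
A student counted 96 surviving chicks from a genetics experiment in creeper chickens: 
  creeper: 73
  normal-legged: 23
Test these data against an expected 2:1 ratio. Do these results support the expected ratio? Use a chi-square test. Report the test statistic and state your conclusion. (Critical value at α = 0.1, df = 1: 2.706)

3.797; not consistent

Under the 2:1 hypothesis (Σ ratio = 3, N = 96):
  creeper: 96 × 2/3 = 64
  normal-legged: 96 × 1/3 = 32
χ² = Σ (O − E)² / E
  creeper: (73 − 64)² / 64 = 1.2656
  normal-legged: (23 − 32)² / 32 = 2.5312
χ² = 1.2656 + 2.5312 = 3.7968 ≈ 3.797
Degrees of freedom = 2 − 1 = 1; critical value at α = 0.1 is 2.706.
Since 3.797 > 2.706, we reject the null hypothesis — the data do not fit the 2:1 ratio.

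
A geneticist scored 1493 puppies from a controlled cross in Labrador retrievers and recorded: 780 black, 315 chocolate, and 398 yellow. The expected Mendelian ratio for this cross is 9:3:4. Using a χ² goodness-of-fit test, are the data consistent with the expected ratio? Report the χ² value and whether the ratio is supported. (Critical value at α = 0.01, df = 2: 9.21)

Under the 9:3:4 hypothesis (Σ ratio = 16, N = 1493):
  black: 1493 × 9/16 = 839.8125
  chocolate: 1493 × 3/16 = 279.9375
  yellow: 1493 × 4/16 = 373.25
χ² = Σ (O − E)² / E
  black: (780 − 839.8125)² / 839.8125 = 4.2599
  chocolate: (315 − 279.9375)² / 279.9375 = 4.3916
  yellow: (398 − 373.25)² / 373.25 = 1.6412
χ² = 4.2599 + 4.3916 + 1.6412 = 10.2927 ≈ 10.293
Degrees of freedom = 3 − 1 = 2; critical value at α = 0.01 is 9.21.
Since 10.293 > 9.21, we reject the null hypothesis — the data do not fit the 9:3:4 ratio.

10.293; not consistent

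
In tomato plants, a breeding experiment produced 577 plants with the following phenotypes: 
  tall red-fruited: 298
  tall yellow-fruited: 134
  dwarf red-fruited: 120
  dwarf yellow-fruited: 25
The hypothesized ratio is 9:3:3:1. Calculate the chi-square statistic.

13.016

The 9:3:3:1 ratio has 16 parts, so with N = 577 the expected counts are:
  tall red-fruited: 577 × 9/16 = 324.5625
  tall yellow-fruited: 577 × 3/16 = 108.1875
  dwarf red-fruited: 577 × 3/16 = 108.1875
  dwarf yellow-fruited: 577 × 1/16 = 36.0625
χ² = Σ (O − E)² / E
  tall red-fruited: (298 − 324.5625)² / 324.5625 = 2.1739
  tall yellow-fruited: (134 − 108.1875)² / 108.1875 = 6.1586
  dwarf red-fruited: (120 − 108.1875)² / 108.1875 = 1.2898
  dwarf yellow-fruited: (25 − 36.0625)² / 36.0625 = 3.3935
χ² = 2.1739 + 6.1586 + 1.2898 + 3.3935 = 13.0158 ≈ 13.016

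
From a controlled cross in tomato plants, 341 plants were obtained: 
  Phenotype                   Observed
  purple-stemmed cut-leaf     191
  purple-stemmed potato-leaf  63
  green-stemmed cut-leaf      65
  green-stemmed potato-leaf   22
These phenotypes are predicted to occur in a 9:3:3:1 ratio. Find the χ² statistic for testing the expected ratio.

0.057

Expected counts for N = 341 under a 9:3:3:1 ratio (total parts = 16):
  purple-stemmed cut-leaf: 341 × 9/16 = 191.8125
  purple-stemmed potato-leaf: 341 × 3/16 = 63.9375
  green-stemmed cut-leaf: 341 × 3/16 = 63.9375
  green-stemmed potato-leaf: 341 × 1/16 = 21.3125
χ² = Σ (O − E)² / E
  purple-stemmed cut-leaf: (191 − 191.8125)² / 191.8125 = 0.0034
  purple-stemmed potato-leaf: (63 − 63.9375)² / 63.9375 = 0.0137
  green-stemmed cut-leaf: (65 − 63.9375)² / 63.9375 = 0.0177
  green-stemmed potato-leaf: (22 − 21.3125)² / 21.3125 = 0.0222
χ² = 0.0034 + 0.0137 + 0.0177 + 0.0222 = 0.057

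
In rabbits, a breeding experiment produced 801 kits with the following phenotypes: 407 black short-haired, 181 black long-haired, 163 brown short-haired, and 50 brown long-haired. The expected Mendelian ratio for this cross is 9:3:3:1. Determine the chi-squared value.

11.626

The 9:3:3:1 ratio has 16 parts, so with N = 801 the expected counts are:
  black short-haired: 801 × 9/16 = 450.5625
  black long-haired: 801 × 3/16 = 150.1875
  brown short-haired: 801 × 3/16 = 150.1875
  brown long-haired: 801 × 1/16 = 50.0625
χ² = Σ (O − E)² / E
  black short-haired: (407 − 450.5625)² / 450.5625 = 4.2118
  black long-haired: (181 − 150.1875)² / 150.1875 = 6.3215
  brown short-haired: (163 − 150.1875)² / 150.1875 = 1.0930
  brown long-haired: (50 − 50.0625)² / 50.0625 = 0.0001
χ² = 4.2118 + 6.3215 + 1.0930 + 0.0001 = 11.6264 ≈ 11.626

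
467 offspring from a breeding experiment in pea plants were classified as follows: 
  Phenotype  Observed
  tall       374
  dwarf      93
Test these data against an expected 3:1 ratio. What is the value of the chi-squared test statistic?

Under the 3:1 hypothesis (Σ ratio = 4, N = 467):
  tall: 467 × 3/4 = 350.25
  dwarf: 467 × 1/4 = 116.75
χ² = Σ (O − E)² / E
  tall: (374 − 350.25)² / 350.25 = 1.6105
  dwarf: (93 − 116.75)² / 116.75 = 4.8314
χ² = 1.6105 + 4.8314 = 6.4419 ≈ 6.442

6.442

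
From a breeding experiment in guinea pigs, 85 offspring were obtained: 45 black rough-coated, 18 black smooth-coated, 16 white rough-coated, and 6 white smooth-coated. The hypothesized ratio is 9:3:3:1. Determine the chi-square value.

Expected counts for N = 85 under a 9:3:3:1 ratio (total parts = 16):
  black rough-coated: 85 × 9/16 = 47.8125
  black smooth-coated: 85 × 3/16 = 15.9375
  white rough-coated: 85 × 3/16 = 15.9375
  white smooth-coated: 85 × 1/16 = 5.3125
χ² = Σ (O − E)² / E
  black rough-coated: (45 − 47.8125)² / 47.8125 = 0.1654
  black smooth-coated: (18 − 15.9375)² / 15.9375 = 0.2669
  white rough-coated: (16 − 15.9375)² / 15.9375 = 0.0002
  white smooth-coated: (6 − 5.3125)² / 5.3125 = 0.0890
χ² = 0.1654 + 0.2669 + 0.0002 + 0.0890 = 0.5215 ≈ 0.522

0.522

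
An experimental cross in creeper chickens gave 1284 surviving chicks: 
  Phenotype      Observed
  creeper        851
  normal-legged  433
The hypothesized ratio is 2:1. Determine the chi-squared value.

0.088

The 2:1 ratio has 3 parts, so with N = 1284 the expected counts are:
  creeper: 1284 × 2/3 = 856
  normal-legged: 1284 × 1/3 = 428
χ² = Σ (O − E)² / E
  creeper: (851 − 856)² / 856 = 0.0292
  normal-legged: (433 − 428)² / 428 = 0.0584
χ² = 0.0292 + 0.0584 = 0.0876 ≈ 0.088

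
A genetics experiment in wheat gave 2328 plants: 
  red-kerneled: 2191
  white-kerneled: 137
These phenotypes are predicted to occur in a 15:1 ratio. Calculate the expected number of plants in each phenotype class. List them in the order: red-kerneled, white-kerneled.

Expected counts for N = 2328 under a 15:1 ratio (total parts = 16):
  red-kerneled: 2328 × 15/16 = 2182.5
  white-kerneled: 2328 × 1/16 = 145.5

2182.5, 145.5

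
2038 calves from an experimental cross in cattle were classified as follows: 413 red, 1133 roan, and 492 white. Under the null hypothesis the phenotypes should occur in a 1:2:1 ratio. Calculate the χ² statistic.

31.632

Under the 1:2:1 hypothesis (Σ ratio = 4, N = 2038):
  red: 2038 × 1/4 = 509.5
  roan: 2038 × 2/4 = 1019
  white: 2038 × 1/4 = 509.5
χ² = Σ (O − E)² / E
  red: (413 − 509.5)² / 509.5 = 18.2772
  roan: (1133 − 1019)² / 1019 = 12.7537
  white: (492 − 509.5)² / 509.5 = 0.6011
χ² = 18.2772 + 12.7537 + 0.6011 = 31.632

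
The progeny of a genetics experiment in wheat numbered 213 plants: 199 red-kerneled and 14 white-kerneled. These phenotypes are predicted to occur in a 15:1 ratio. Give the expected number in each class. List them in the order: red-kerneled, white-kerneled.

199.6875, 13.3125

Under the 15:1 hypothesis (Σ ratio = 16, N = 213):
  red-kerneled: 213 × 15/16 = 199.6875
  white-kerneled: 213 × 1/16 = 13.3125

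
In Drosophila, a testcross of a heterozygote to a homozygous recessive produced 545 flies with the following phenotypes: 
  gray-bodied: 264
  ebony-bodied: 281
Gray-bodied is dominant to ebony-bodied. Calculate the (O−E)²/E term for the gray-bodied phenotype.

0.265

A testcross of a heterozygote (Aa × aa) gives a 1:1 phenotypic ratio.
The 1:1 ratio has 2 parts, so with N = 545 the expected counts are:
  gray-bodied: 545 × 1/2 = 272.5
  ebony-bodied: 545 × 1/2 = 272.5
Contribution of gray-bodied: (264 − 272.5)² / 272.5 = 0.2651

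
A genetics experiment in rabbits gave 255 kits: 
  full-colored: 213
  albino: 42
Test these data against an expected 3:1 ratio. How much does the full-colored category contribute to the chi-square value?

2.474

Expected counts for N = 255 under a 3:1 ratio (total parts = 4):
  full-colored: 255 × 3/4 = 191.25
  albino: 255 × 1/4 = 63.75
Contribution of full-colored: (213 − 191.25)² / 191.25 = 2.4735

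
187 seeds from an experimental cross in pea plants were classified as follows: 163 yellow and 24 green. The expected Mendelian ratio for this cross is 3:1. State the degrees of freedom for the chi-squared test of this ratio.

1

A goodness-of-fit test with 2 phenotype classes has df = 2 − 1 = 1.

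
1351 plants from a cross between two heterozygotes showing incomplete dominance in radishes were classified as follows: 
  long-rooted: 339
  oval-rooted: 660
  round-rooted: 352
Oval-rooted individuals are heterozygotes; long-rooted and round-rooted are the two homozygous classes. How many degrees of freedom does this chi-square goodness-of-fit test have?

2

With incomplete dominance, a heterozygote × heterozygote cross gives a 1:2:1 phenotypic ratio.
A goodness-of-fit test with 3 phenotype classes has df = 3 − 1 = 2.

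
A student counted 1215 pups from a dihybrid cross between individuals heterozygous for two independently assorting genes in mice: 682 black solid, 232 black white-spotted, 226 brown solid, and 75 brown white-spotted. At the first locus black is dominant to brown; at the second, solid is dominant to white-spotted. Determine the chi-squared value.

A dihybrid F₂ with independent assortment and complete dominance at both loci gives a 9:3:3:1 phenotypic ratio.
Expected counts for N = 1215 under a 9:3:3:1 ratio (total parts = 16):
  black solid: 1215 × 9/16 = 683.4375
  black white-spotted: 1215 × 3/16 = 227.8125
  brown solid: 1215 × 3/16 = 227.8125
  brown white-spotted: 1215 × 1/16 = 75.9375
χ² = Σ (O − E)² / E
  black solid: (682 − 683.4375)² / 683.4375 = 0.0030
  black white-spotted: (232 − 227.8125)² / 227.8125 = 0.0770
  brown solid: (226 − 227.8125)² / 227.8125 = 0.0144
  brown white-spotted: (75 − 75.9375)² / 75.9375 = 0.0116
χ² = 0.0030 + 0.0770 + 0.0144 + 0.0116 = 0.106

0.106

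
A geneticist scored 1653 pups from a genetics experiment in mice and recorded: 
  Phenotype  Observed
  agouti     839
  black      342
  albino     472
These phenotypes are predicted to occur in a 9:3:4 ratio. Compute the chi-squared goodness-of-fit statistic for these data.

20.538

The 9:3:4 ratio has 16 parts, so with N = 1653 the expected counts are:
  agouti: 1653 × 9/16 = 929.8125
  black: 1653 × 3/16 = 309.9375
  albino: 1653 × 4/16 = 413.25
χ² = Σ (O − E)² / E
  agouti: (839 − 929.8125)² / 929.8125 = 8.8694
  black: (342 − 309.9375)² / 309.9375 = 3.3168
  albino: (472 − 413.25)² / 413.25 = 8.3522
χ² = 8.8694 + 3.3168 + 8.3522 = 20.5384 ≈ 20.538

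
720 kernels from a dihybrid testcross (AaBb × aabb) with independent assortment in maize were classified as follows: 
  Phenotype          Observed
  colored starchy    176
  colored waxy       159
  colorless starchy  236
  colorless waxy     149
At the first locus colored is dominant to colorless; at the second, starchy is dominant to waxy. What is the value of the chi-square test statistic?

A dihybrid testcross with independent assortment gives a 1:1:1:1 ratio.
Total ratio parts = 4. Expected numbers out of 720:
  colored starchy: 720 × 1/4 = 180
  colored waxy: 720 × 1/4 = 180
  colorless starchy: 720 × 1/4 = 180
  colorless waxy: 720 × 1/4 = 180
χ² = Σ (O − E)² / E
  colored starchy: (176 − 180)² / 180 = 0.0889
  colored waxy: (159 − 180)² / 180 = 2.4500
  colorless starchy: (236 − 180)² / 180 = 17.4222
  colorless waxy: (149 − 180)² / 180 = 5.3389
χ² = 0.0889 + 2.4500 + 17.4222 + 5.3389 = 25.300

25.300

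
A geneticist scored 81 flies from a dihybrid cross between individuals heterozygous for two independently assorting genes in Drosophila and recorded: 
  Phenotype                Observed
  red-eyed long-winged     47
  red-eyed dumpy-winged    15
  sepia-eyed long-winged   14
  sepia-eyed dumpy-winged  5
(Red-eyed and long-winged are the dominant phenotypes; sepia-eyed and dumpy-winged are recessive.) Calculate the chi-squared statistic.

A dihybrid F₂ with independent assortment and complete dominance at both loci gives a 9:3:3:1 phenotypic ratio.
The 9:3:3:1 ratio has 16 parts, so with N = 81 the expected counts are:
  red-eyed long-winged: 81 × 9/16 = 45.5625
  red-eyed dumpy-winged: 81 × 3/16 = 15.1875
  sepia-eyed long-winged: 81 × 3/16 = 15.1875
  sepia-eyed dumpy-winged: 81 × 1/16 = 5.0625
χ² = Σ (O − E)² / E
  red-eyed long-winged: (47 − 45.5625)² / 45.5625 = 0.0454
  red-eyed dumpy-winged: (15 − 15.1875)² / 15.1875 = 0.0023
  sepia-eyed long-winged: (14 − 15.1875)² / 15.1875 = 0.0928
  sepia-eyed dumpy-winged: (5 − 5.0625)² / 5.0625 = 0.0008
χ² = 0.0454 + 0.0023 + 0.0928 + 0.0008 = 0.1413 ≈ 0.141

0.141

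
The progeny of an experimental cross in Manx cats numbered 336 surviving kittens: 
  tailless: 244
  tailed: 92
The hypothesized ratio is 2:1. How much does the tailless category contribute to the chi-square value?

1.786

The 2:1 ratio has 3 parts, so with N = 336 the expected counts are:
  tailless: 336 × 2/3 = 224
  tailed: 336 × 1/3 = 112
Contribution of tailless: (244 − 224)² / 224 = 1.7857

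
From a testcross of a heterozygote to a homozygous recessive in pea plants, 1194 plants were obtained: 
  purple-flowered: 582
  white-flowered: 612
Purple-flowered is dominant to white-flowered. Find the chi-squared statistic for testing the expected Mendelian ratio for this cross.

A testcross of a heterozygote (Aa × aa) gives a 1:1 phenotypic ratio.
Under the 1:1 hypothesis (Σ ratio = 2, N = 1194):
  purple-flowered: 1194 × 1/2 = 597
  white-flowered: 1194 × 1/2 = 597
χ² = Σ (O − E)² / E
  purple-flowered: (582 − 597)² / 597 = 0.3769
  white-flowered: (612 − 597)² / 597 = 0.3769
χ² = 0.3769 + 0.3769 = 0.7538 ≈ 0.754

0.754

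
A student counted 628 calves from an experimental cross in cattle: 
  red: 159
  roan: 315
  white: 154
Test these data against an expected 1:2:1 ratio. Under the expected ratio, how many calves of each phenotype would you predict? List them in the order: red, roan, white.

Expected counts for N = 628 under a 1:2:1 ratio (total parts = 4):
  red: 628 × 1/4 = 157
  roan: 628 × 2/4 = 314
  white: 628 × 1/4 = 157

157, 314, 157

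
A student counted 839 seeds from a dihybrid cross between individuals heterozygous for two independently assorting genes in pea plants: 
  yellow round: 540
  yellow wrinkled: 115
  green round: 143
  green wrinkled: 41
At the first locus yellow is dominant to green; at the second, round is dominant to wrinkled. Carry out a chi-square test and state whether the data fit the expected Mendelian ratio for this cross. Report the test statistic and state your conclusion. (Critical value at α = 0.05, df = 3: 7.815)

A dihybrid F₂ with independent assortment and complete dominance at both loci gives a 9:3:3:1 phenotypic ratio.
The 9:3:3:1 ratio has 16 parts, so with N = 839 the expected counts are:
  yellow round: 839 × 9/16 = 471.9375
  yellow wrinkled: 839 × 3/16 = 157.3125
  green round: 839 × 3/16 = 157.3125
  green wrinkled: 839 × 1/16 = 52.4375
χ² = Σ (O − E)² / E
  yellow round: (540 − 471.9375)² / 471.9375 = 9.8159
  yellow wrinkled: (115 − 157.3125)² / 157.3125 = 11.3808
  green round: (143 − 157.3125)² / 157.3125 = 1.3022
  green wrinkled: (41 − 52.4375)² / 52.4375 = 2.4947
χ² = 9.8159 + 11.3808 + 1.3022 + 2.4947 = 24.9936 ≈ 24.994
Degrees of freedom = 4 − 1 = 3; critical value at α = 0.05 is 7.815.
Since 24.994 > 7.815, we reject the null hypothesis — the data do not fit the 9:3:3:1 ratio.

24.994; not consistent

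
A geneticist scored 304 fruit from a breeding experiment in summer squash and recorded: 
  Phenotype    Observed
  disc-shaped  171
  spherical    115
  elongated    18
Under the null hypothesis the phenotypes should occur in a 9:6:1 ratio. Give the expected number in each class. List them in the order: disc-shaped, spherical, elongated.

171, 114, 19

The 9:6:1 ratio has 16 parts, so with N = 304 the expected counts are:
  disc-shaped: 304 × 9/16 = 171
  spherical: 304 × 6/16 = 114
  elongated: 304 × 1/16 = 19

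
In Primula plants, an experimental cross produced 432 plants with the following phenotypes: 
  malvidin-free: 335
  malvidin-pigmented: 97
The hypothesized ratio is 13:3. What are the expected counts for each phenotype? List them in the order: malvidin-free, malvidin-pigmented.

351, 81

Expected counts for N = 432 under a 13:3 ratio (total parts = 16):
  malvidin-free: 432 × 13/16 = 351
  malvidin-pigmented: 432 × 3/16 = 81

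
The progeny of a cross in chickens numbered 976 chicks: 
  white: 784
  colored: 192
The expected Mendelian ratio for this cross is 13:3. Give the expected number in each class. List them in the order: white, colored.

Expected counts for N = 976 under a 13:3 ratio (total parts = 16):
  white: 976 × 13/16 = 793
  colored: 976 × 3/16 = 183

793, 183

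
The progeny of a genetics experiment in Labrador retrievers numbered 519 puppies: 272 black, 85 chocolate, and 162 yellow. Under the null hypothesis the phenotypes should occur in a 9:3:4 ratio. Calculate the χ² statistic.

10.935

Expected counts for N = 519 under a 9:3:4 ratio (total parts = 16):
  black: 519 × 9/16 = 291.9375
  chocolate: 519 × 3/16 = 97.3125
  yellow: 519 × 4/16 = 129.75
χ² = Σ (O − E)² / E
  black: (272 − 291.9375)² / 291.9375 = 1.3616
  chocolate: (85 − 97.3125)² / 97.3125 = 1.5578
  yellow: (162 − 129.75)² / 129.75 = 8.0159
χ² = 1.3616 + 1.5578 + 8.0159 = 10.9353 ≈ 10.935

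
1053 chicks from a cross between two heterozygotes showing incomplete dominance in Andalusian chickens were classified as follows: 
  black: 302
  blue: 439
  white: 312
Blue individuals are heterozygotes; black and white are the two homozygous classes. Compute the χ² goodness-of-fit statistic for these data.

29.274

With incomplete dominance, a heterozygote × heterozygote cross gives a 1:2:1 phenotypic ratio.
Under the 1:2:1 hypothesis (Σ ratio = 4, N = 1053):
  black: 1053 × 1/4 = 263.25
  blue: 1053 × 2/4 = 526.5
  white: 1053 × 1/4 = 263.25
χ² = Σ (O − E)² / E
  black: (302 − 263.25)² / 263.25 = 5.7039
  blue: (439 − 526.5)² / 526.5 = 14.5418
  white: (312 − 263.25)² / 263.25 = 9.0278
χ² = 5.7039 + 14.5418 + 9.0278 = 29.2735 ≈ 29.274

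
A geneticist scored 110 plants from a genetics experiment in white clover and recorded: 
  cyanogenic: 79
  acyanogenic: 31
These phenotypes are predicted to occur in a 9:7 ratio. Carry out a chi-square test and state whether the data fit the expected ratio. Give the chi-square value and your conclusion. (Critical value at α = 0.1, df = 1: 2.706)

Expected counts for N = 110 under a 9:7 ratio (total parts = 16):
  cyanogenic: 110 × 9/16 = 61.875
  acyanogenic: 110 × 7/16 = 48.125
χ² = Σ (O − E)² / E
  cyanogenic: (79 − 61.875)² / 61.875 = 4.7396
  acyanogenic: (31 − 48.125)² / 48.125 = 6.0938
χ² = 4.7396 + 6.0938 = 10.8334 ≈ 10.833
Degrees of freedom = 2 − 1 = 1; critical value at α = 0.1 is 2.706.
Since 10.833 > 2.706, we reject the null hypothesis — the data do not fit the 9:7 ratio.

10.833; not consistent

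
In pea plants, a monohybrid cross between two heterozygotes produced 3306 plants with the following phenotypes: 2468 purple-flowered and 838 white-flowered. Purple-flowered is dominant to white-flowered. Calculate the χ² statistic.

0.213

For a monohybrid cross between heterozygotes with complete dominance, the expected phenotypic ratio is 3:1.
Expected counts for N = 3306 under a 3:1 ratio (total parts = 4):
  purple-flowered: 3306 × 3/4 = 2479.5
  white-flowered: 3306 × 1/4 = 826.5
χ² = Σ (O − E)² / E
  purple-flowered: (2468 − 2479.5)² / 2479.5 = 0.0533
  white-flowered: (838 − 826.5)² / 826.5 = 0.1600
χ² = 0.0533 + 0.1600 = 0.2133 ≈ 0.213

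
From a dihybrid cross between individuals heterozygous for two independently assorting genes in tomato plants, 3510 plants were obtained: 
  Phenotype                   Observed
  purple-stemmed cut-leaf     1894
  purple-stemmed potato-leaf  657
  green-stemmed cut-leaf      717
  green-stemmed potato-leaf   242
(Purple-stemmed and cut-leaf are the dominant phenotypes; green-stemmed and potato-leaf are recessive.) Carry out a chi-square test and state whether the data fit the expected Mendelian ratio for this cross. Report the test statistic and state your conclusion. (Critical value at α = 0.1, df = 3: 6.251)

A dihybrid F₂ with independent assortment and complete dominance at both loci gives a 9:3:3:1 phenotypic ratio.
Expected counts for N = 3510 under a 9:3:3:1 ratio (total parts = 16):
  purple-stemmed cut-leaf: 3510 × 9/16 = 1974.375
  purple-stemmed potato-leaf: 3510 × 3/16 = 658.125
  green-stemmed cut-leaf: 3510 × 3/16 = 658.125
  green-stemmed potato-leaf: 3510 × 1/16 = 219.375
χ² = Σ (O − E)² / E
  purple-stemmed cut-leaf: (1894 − 1974.375)² / 1974.375 = 3.2720
  purple-stemmed potato-leaf: (657 − 658.125)² / 658.125 = 0.0019
  green-stemmed cut-leaf: (717 − 658.125)² / 658.125 = 5.2669
  green-stemmed potato-leaf: (242 − 219.375)² / 219.375 = 2.3334
χ² = 3.2720 + 0.0019 + 5.2669 + 2.3334 = 10.8742 ≈ 10.874
Degrees of freedom = 4 − 1 = 3; critical value at α = 0.1 is 6.251.
Since 10.874 > 6.251, we reject the null hypothesis — the data do not fit the 9:3:3:1 ratio.

10.874; not consistent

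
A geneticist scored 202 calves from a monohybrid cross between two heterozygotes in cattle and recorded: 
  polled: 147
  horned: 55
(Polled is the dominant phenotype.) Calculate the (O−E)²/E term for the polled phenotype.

For a monohybrid cross between heterozygotes with complete dominance, the expected phenotypic ratio is 3:1.
Total ratio parts = 4. Expected numbers out of 202:
  polled: 202 × 3/4 = 151.5
  horned: 202 × 1/4 = 50.5
Contribution of polled: (147 − 151.5)² / 151.5 = 0.1337

0.134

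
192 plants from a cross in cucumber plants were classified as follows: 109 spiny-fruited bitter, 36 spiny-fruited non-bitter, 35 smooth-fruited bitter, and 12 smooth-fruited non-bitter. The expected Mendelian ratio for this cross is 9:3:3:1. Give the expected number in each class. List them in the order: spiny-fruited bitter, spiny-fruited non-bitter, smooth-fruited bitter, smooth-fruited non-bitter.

108, 36, 36, 12

Under the 9:3:3:1 hypothesis (Σ ratio = 16, N = 192):
  spiny-fruited bitter: 192 × 9/16 = 108
  spiny-fruited non-bitter: 192 × 3/16 = 36
  smooth-fruited bitter: 192 × 3/16 = 36
  smooth-fruited non-bitter: 192 × 1/16 = 12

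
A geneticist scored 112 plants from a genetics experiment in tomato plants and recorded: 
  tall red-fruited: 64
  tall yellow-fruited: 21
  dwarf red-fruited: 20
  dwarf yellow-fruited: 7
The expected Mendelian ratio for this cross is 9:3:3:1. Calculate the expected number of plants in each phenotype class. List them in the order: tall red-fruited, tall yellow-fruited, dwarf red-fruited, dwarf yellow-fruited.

The 9:3:3:1 ratio has 16 parts, so with N = 112 the expected counts are:
  tall red-fruited: 112 × 9/16 = 63
  tall yellow-fruited: 112 × 3/16 = 21
  dwarf red-fruited: 112 × 3/16 = 21
  dwarf yellow-fruited: 112 × 1/16 = 7

63, 21, 21, 7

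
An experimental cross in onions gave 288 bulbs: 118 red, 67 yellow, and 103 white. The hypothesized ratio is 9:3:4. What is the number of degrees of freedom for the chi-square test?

2

A goodness-of-fit test with 3 phenotype classes has df = 3 − 1 = 2.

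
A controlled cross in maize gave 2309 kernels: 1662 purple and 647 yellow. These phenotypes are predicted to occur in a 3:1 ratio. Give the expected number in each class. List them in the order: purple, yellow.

Total ratio parts = 4. Expected numbers out of 2309:
  purple: 2309 × 3/4 = 1731.75
  yellow: 2309 × 1/4 = 577.25

1731.75, 577.25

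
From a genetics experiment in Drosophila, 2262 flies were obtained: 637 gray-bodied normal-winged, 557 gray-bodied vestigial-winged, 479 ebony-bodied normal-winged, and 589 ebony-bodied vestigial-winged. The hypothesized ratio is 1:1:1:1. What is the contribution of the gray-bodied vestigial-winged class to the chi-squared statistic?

The 1:1:1:1 ratio has 4 parts, so with N = 2262 the expected counts are:
  gray-bodied normal-winged: 2262 × 1/4 = 565.5
  gray-bodied vestigial-winged: 2262 × 1/4 = 565.5
  ebony-bodied normal-winged: 2262 × 1/4 = 565.5
  ebony-bodied vestigial-winged: 2262 × 1/4 = 565.5
Contribution of gray-bodied vestigial-winged: (557 − 565.5)² / 565.5 = 0.1278

0.128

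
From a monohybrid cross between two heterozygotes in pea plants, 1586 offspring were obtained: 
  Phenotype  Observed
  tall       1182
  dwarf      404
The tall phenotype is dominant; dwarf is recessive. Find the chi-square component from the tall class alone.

For a monohybrid cross between heterozygotes with complete dominance, the expected phenotypic ratio is 3:1.
The 3:1 ratio has 4 parts, so with N = 1586 the expected counts are:
  tall: 1586 × 3/4 = 1189.5
  dwarf: 1586 × 1/4 = 396.5
Contribution of tall: (1182 − 1189.5)² / 1189.5 = 0.0473

0.047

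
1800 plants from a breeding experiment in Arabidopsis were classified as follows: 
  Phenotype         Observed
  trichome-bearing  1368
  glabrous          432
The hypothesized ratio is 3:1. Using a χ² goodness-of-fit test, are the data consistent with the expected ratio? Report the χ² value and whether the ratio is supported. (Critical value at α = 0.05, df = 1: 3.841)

0.960; consistent

Total ratio parts = 4. Expected numbers out of 1800:
  trichome-bearing: 1800 × 3/4 = 1350
  glabrous: 1800 × 1/4 = 450
χ² = Σ (O − E)² / E
  trichome-bearing: (1368 − 1350)² / 1350 = 0.2400
  glabrous: (432 − 450)² / 450 = 0.7200
χ² = 0.2400 + 0.7200 = 0.960
Degrees of freedom = 2 − 1 = 1; critical value at α = 0.05 is 3.841.
Since 0.960 < 3.841, we fail to reject the null hypothesis — the data are consistent with the 3:1 ratio.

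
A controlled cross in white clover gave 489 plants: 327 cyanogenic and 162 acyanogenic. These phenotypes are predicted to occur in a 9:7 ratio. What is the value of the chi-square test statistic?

Expected counts for N = 489 under a 9:7 ratio (total parts = 16):
  cyanogenic: 489 × 9/16 = 275.0625
  acyanogenic: 489 × 7/16 = 213.9375
χ² = Σ (O − E)² / E
  cyanogenic: (327 − 275.0625)² / 275.0625 = 9.8069
  acyanogenic: (162 − 213.9375)² / 213.9375 = 12.6088
χ² = 9.8069 + 12.6088 = 22.4157 ≈ 22.416

22.416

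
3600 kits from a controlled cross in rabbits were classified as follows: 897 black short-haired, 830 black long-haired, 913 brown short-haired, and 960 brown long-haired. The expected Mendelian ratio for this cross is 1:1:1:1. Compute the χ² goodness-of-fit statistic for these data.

9.642

Under the 1:1:1:1 hypothesis (Σ ratio = 4, N = 3600):
  black short-haired: 3600 × 1/4 = 900
  black long-haired: 3600 × 1/4 = 900
  brown short-haired: 3600 × 1/4 = 900
  brown long-haired: 3600 × 1/4 = 900
χ² = Σ (O − E)² / E
  black short-haired: (897 − 900)² / 900 = 0.0100
  black long-haired: (830 − 900)² / 900 = 5.4444
  brown short-haired: (913 − 900)² / 900 = 0.1878
  brown long-haired: (960 − 900)² / 900 = 4.0000
χ² = 0.0100 + 5.4444 + 0.1878 + 4.0000 = 9.6422 ≈ 9.642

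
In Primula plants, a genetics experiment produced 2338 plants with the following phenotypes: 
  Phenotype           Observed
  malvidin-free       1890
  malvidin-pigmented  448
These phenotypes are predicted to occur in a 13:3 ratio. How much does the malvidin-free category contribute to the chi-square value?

Expected counts for N = 2338 under a 13:3 ratio (total parts = 16):
  malvidin-free: 2338 × 13/16 = 1899.625
  malvidin-pigmented: 2338 × 3/16 = 438.375
Contribution of malvidin-free: (1890 − 1899.625)² / 1899.625 = 0.0488

0.049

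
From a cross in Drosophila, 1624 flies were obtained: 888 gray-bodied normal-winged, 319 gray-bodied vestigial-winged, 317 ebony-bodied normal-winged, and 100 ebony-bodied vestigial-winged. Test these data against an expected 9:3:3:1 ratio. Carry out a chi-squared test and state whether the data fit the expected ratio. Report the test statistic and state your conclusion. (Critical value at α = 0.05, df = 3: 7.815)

Expected counts for N = 1624 under a 9:3:3:1 ratio (total parts = 16):
  gray-bodied normal-winged: 1624 × 9/16 = 913.5
  gray-bodied vestigial-winged: 1624 × 3/16 = 304.5
  ebony-bodied normal-winged: 1624 × 3/16 = 304.5
  ebony-bodied vestigial-winged: 1624 × 1/16 = 101.5
χ² = Σ (O − E)² / E
  gray-bodied normal-winged: (888 − 913.5)² / 913.5 = 0.7118
  gray-bodied vestigial-winged: (319 − 304.5)² / 304.5 = 0.6905
  ebony-bodied normal-winged: (317 − 304.5)² / 304.5 = 0.5131
  ebony-bodied vestigial-winged: (100 − 101.5)² / 101.5 = 0.0222
χ² = 0.7118 + 0.6905 + 0.5131 + 0.0222 = 1.9376 ≈ 1.938
Degrees of freedom = 4 − 1 = 3; critical value at α = 0.05 is 7.815.
Since 1.938 < 7.815, we fail to reject the null hypothesis — the data are consistent with the 9:3:3:1 ratio.

1.938; consistent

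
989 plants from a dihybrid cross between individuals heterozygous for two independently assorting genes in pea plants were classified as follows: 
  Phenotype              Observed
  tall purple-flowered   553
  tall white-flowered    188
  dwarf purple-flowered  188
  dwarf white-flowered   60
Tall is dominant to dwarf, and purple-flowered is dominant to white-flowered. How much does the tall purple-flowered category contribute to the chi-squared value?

0.020

A dihybrid F₂ with independent assortment and complete dominance at both loci gives a 9:3:3:1 phenotypic ratio.
Expected counts for N = 989 under a 9:3:3:1 ratio (total parts = 16):
  tall purple-flowered: 989 × 9/16 = 556.3125
  tall white-flowered: 989 × 3/16 = 185.4375
  dwarf purple-flowered: 989 × 3/16 = 185.4375
  dwarf white-flowered: 989 × 1/16 = 61.8125
Contribution of tall purple-flowered: (553 − 556.3125)² / 556.3125 = 0.0197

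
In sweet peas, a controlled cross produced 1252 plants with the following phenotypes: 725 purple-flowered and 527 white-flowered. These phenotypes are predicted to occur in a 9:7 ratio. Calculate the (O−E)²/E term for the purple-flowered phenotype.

0.611

The 9:7 ratio has 16 parts, so with N = 1252 the expected counts are:
  purple-flowered: 1252 × 9/16 = 704.25
  white-flowered: 1252 × 7/16 = 547.75
Contribution of purple-flowered: (725 − 704.25)² / 704.25 = 0.6114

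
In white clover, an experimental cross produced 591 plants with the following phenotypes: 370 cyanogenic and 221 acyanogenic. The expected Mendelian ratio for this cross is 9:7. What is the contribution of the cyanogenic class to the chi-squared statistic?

4.244

The 9:7 ratio has 16 parts, so with N = 591 the expected counts are:
  cyanogenic: 591 × 9/16 = 332.4375
  acyanogenic: 591 × 7/16 = 258.5625
Contribution of cyanogenic: (370 − 332.4375)² / 332.4375 = 4.2442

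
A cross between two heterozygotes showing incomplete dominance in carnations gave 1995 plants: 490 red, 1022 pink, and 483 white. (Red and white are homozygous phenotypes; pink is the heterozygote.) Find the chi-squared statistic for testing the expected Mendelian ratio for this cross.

With incomplete dominance, a heterozygote × heterozygote cross gives a 1:2:1 phenotypic ratio.
Expected counts for N = 1995 under a 1:2:1 ratio (total parts = 4):
  red: 1995 × 1/4 = 498.75
  pink: 1995 × 2/4 = 997.5
  white: 1995 × 1/4 = 498.75
χ² = Σ (O − E)² / E
  red: (490 − 498.75)² / 498.75 = 0.1535
  pink: (1022 − 997.5)² / 997.5 = 0.6018
  white: (483 − 498.75)² / 498.75 = 0.4974
χ² = 0.1535 + 0.6018 + 0.4974 = 1.2527 ≈ 1.253

1.253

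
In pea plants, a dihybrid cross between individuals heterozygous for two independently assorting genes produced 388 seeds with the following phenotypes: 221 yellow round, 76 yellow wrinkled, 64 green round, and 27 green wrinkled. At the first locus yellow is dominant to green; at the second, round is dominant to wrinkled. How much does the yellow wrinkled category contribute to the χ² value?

A dihybrid F₂ with independent assortment and complete dominance at both loci gives a 9:3:3:1 phenotypic ratio.
Expected counts for N = 388 under a 9:3:3:1 ratio (total parts = 16):
  yellow round: 388 × 9/16 = 218.25
  yellow wrinkled: 388 × 3/16 = 72.75
  green round: 388 × 3/16 = 72.75
  green wrinkled: 388 × 1/16 = 24.25
Contribution of yellow wrinkled: (76 − 72.75)² / 72.75 = 0.1452

0.145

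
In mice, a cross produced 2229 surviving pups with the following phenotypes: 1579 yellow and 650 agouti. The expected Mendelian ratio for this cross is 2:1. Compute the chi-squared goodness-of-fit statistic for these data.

17.461

Under the 2:1 hypothesis (Σ ratio = 3, N = 2229):
  yellow: 2229 × 2/3 = 1486
  agouti: 2229 × 1/3 = 743
χ² = Σ (O − E)² / E
  yellow: (1579 − 1486)² / 1486 = 5.8203
  agouti: (650 − 743)² / 743 = 11.6406
χ² = 5.8203 + 11.6406 = 17.4609 ≈ 17.461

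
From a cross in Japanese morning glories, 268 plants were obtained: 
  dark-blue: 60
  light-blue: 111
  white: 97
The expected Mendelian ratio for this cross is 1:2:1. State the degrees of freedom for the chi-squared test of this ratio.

A goodness-of-fit test with 3 phenotype classes has df = 3 − 1 = 2.

2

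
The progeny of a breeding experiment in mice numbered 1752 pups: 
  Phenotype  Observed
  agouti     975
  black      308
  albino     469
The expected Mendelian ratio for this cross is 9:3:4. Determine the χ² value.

3.585

The 9:3:4 ratio has 16 parts, so with N = 1752 the expected counts are:
  agouti: 1752 × 9/16 = 985.5
  black: 1752 × 3/16 = 328.5
  albino: 1752 × 4/16 = 438
χ² = Σ (O − E)² / E
  agouti: (975 − 985.5)² / 985.5 = 0.1119
  black: (308 − 328.5)² / 328.5 = 1.2793
  albino: (469 − 438)² / 438 = 2.1941
χ² = 0.1119 + 1.2793 + 2.1941 = 3.5853 ≈ 3.585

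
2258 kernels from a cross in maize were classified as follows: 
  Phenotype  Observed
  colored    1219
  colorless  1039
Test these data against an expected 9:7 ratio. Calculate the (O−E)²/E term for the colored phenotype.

2.058

Total ratio parts = 16. Expected numbers out of 2258:
  colored: 2258 × 9/16 = 1270.125
  colorless: 2258 × 7/16 = 987.875
Contribution of colored: (1219 − 1270.125)² / 1270.125 = 2.0579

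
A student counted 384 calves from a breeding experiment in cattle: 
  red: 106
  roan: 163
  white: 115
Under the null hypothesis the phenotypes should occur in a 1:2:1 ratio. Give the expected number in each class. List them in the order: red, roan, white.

Total ratio parts = 4. Expected numbers out of 384:
  red: 384 × 1/4 = 96
  roan: 384 × 2/4 = 192
  white: 384 × 1/4 = 96

96, 192, 96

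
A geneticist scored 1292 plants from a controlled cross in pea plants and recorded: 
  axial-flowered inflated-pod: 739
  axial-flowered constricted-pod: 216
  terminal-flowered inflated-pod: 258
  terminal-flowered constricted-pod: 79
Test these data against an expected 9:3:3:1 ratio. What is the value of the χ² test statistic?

4.113

Total ratio parts = 16. Expected numbers out of 1292:
  axial-flowered inflated-pod: 1292 × 9/16 = 726.75
  axial-flowered constricted-pod: 1292 × 3/16 = 242.25
  terminal-flowered inflated-pod: 1292 × 3/16 = 242.25
  terminal-flowered constricted-pod: 1292 × 1/16 = 80.75
χ² = Σ (O − E)² / E
  axial-flowered inflated-pod: (739 − 726.75)² / 726.75 = 0.2065
  axial-flowered constricted-pod: (216 − 242.25)² / 242.25 = 2.8444
  terminal-flowered inflated-pod: (258 − 242.25)² / 242.25 = 1.0240
  terminal-flowered constricted-pod: (79 − 80.75)² / 80.75 = 0.0379
χ² = 0.2065 + 2.8444 + 1.0240 + 0.0379 = 4.1128 ≈ 4.113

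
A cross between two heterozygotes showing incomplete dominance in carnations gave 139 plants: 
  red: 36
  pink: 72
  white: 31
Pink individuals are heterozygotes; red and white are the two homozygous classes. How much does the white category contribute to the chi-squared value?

With incomplete dominance, a heterozygote × heterozygote cross gives a 1:2:1 phenotypic ratio.
Total ratio parts = 4. Expected numbers out of 139:
  red: 139 × 1/4 = 34.75
  pink: 139 × 2/4 = 69.5
  white: 139 × 1/4 = 34.75
Contribution of white: (31 − 34.75)² / 34.75 = 0.4047

0.405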